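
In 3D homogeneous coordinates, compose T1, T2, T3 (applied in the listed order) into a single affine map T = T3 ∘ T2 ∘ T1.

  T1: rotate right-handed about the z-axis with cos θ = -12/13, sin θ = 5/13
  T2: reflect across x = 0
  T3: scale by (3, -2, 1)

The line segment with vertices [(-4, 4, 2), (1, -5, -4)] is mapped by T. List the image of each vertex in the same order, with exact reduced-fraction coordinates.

T1 rotate right-handed about the z-axis with cos θ = -12/13, sin θ = 5/13: (-4, 4, 2) → (28/13, -68/13, 2); (1, -5, -4) → (1, 5, -4)
T2 reflect across x = 0: (28/13, -68/13, 2) → (-28/13, -68/13, 2); (1, 5, -4) → (-1, 5, -4)
T3 scale by (3, -2, 1): (-28/13, -68/13, 2) → (-84/13, 136/13, 2); (-1, 5, -4) → (-3, -10, -4)

image vertices: (-84/13, 136/13, 2), (-3, -10, -4)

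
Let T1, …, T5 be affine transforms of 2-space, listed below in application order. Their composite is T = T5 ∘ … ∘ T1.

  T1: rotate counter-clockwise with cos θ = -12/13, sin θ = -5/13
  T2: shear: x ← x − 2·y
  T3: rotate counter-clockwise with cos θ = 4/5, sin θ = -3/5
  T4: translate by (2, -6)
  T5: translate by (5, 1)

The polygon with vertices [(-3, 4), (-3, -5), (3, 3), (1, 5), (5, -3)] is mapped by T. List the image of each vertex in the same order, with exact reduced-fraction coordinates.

image vertices: (844/65, -823/65), (124/65, 392/65), (626/65, -772/65), (64/5, -78/5), (20/13, 2/13)

T1 rotate counter-clockwise with cos θ = -12/13, sin θ = -5/13: (-3, 4) → (56/13, -33/13); (-3, -5) → (11/13, 75/13); (3, 3) → (-21/13, -51/13); (1, 5) → (1, -5); (5, -3) → (-75/13, 11/13)
T2 shear: x ← x − 2·y: (56/13, -33/13) → (122/13, -33/13); (11/13, 75/13) → (-139/13, 75/13); (-21/13, -51/13) → (81/13, -51/13); (1, -5) → (11, -5); (-75/13, 11/13) → (-97/13, 11/13)
T3 rotate counter-clockwise with cos θ = 4/5, sin θ = -3/5: (122/13, -33/13) → (389/65, -498/65); (-139/13, 75/13) → (-331/65, 717/65); (81/13, -51/13) → (171/65, -447/65); (11, -5) → (29/5, -53/5); (-97/13, 11/13) → (-71/13, 67/13)
T4 translate by (2, -6): (389/65, -498/65) → (519/65, -888/65); (-331/65, 717/65) → (-201/65, 327/65); (171/65, -447/65) → (301/65, -837/65); (29/5, -53/5) → (39/5, -83/5); (-71/13, 67/13) → (-45/13, -11/13)
T5 translate by (5, 1): (519/65, -888/65) → (844/65, -823/65); (-201/65, 327/65) → (124/65, 392/65); (301/65, -837/65) → (626/65, -772/65); (39/5, -83/5) → (64/5, -78/5); (-45/13, -11/13) → (20/13, 2/13)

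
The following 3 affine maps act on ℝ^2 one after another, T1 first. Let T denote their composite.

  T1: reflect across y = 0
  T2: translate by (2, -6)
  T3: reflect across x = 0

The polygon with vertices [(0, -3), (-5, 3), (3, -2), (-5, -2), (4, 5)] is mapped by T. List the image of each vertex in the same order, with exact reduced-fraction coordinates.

T1 reflect across y = 0: (0, -3) → (0, 3); (-5, 3) → (-5, -3); (3, -2) → (3, 2); (-5, -2) → (-5, 2); (4, 5) → (4, -5)
T2 translate by (2, -6): (0, 3) → (2, -3); (-5, -3) → (-3, -9); (3, 2) → (5, -4); (-5, 2) → (-3, -4); (4, -5) → (6, -11)
T3 reflect across x = 0: (2, -3) → (-2, -3); (-3, -9) → (3, -9); (5, -4) → (-5, -4); (-3, -4) → (3, -4); (6, -11) → (-6, -11)

image vertices: (-2, -3), (3, -9), (-5, -4), (3, -4), (-6, -11)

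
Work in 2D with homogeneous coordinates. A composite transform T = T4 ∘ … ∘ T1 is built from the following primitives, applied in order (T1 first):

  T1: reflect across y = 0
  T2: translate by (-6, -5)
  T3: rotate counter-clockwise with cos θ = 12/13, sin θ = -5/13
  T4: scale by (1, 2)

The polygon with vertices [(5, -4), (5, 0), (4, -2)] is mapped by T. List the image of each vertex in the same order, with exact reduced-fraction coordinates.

T1 reflect across y = 0: (5, -4) → (5, 4); (5, 0) → (5, 0); (4, -2) → (4, 2)
T2 translate by (-6, -5): (5, 4) → (-1, -1); (5, 0) → (-1, -5); (4, 2) → (-2, -3)
T3 rotate counter-clockwise with cos θ = 12/13, sin θ = -5/13: (-1, -1) → (-17/13, -7/13); (-1, -5) → (-37/13, -55/13); (-2, -3) → (-3, -2)
T4 scale by (1, 2): (-17/13, -7/13) → (-17/13, -14/13); (-37/13, -55/13) → (-37/13, -110/13); (-3, -2) → (-3, -4)

image vertices: (-17/13, -14/13), (-37/13, -110/13), (-3, -4)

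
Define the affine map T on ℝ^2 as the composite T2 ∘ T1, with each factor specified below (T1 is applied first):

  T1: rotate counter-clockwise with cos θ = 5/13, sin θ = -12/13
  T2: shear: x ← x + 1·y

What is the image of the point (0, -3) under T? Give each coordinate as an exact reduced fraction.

T(p) = (-51/13, -15/13)

T1 rotate counter-clockwise with cos θ = 5/13, sin θ = -12/13: (0, -3) → (-36/13, -15/13)
T2 shear: x ← x + 1·y: (-36/13, -15/13) → (-51/13, -15/13)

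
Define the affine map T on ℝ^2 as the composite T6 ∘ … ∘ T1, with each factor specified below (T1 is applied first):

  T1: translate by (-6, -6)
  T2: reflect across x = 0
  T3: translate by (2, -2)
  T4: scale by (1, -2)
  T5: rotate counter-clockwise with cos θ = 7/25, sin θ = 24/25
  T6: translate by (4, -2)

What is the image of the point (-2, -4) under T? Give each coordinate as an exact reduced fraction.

T1 translate by (-6, -6): (-2, -4) → (-8, -10)
T2 reflect across x = 0: (-8, -10) → (8, -10)
T3 translate by (2, -2): (8, -10) → (10, -12)
T4 scale by (1, -2): (10, -12) → (10, 24)
T5 rotate counter-clockwise with cos θ = 7/25, sin θ = 24/25: (10, 24) → (-506/25, 408/25)
T6 translate by (4, -2): (-506/25, 408/25) → (-406/25, 358/25)

T(p) = (-406/25, 358/25)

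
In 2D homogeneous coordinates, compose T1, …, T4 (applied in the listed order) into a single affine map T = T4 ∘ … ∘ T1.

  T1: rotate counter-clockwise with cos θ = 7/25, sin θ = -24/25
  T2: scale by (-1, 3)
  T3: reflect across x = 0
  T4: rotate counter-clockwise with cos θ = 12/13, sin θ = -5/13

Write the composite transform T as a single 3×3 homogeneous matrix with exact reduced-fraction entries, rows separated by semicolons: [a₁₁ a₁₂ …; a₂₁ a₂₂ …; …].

T1 = [7/25 24/25 0; -24/25 7/25 0; 0 0 1]
T2·T1 = [-7/25 -24/25 0; -72/25 21/25 0; 0 0 1]
T3·…·T1 = [7/25 24/25 0; -72/25 21/25 0; 0 0 1]
T4·…·T1 = [-276/325 393/325 0; -899/325 132/325 0; 0 0 1]

T = [-276/325 393/325 0; -899/325 132/325 0; 0 0 1]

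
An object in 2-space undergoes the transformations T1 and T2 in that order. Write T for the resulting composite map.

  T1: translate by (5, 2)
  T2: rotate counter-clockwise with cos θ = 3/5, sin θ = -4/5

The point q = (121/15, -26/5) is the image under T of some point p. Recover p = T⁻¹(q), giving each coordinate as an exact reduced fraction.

p = (4, 4/3)

T1 = [1 0 5; 0 1 2; 0 0 1]
T2·T1 = [3/5 4/5 23/5; -4/5 3/5 -14/5; 0 0 1]
det M = 1; M⁻¹ = [3/5 -4/5 -5; 4/5 3/5 -2; 0 0 1]
M⁻¹ · (121/15, -26/5)ᵀ = (4, 4/3)ᵀ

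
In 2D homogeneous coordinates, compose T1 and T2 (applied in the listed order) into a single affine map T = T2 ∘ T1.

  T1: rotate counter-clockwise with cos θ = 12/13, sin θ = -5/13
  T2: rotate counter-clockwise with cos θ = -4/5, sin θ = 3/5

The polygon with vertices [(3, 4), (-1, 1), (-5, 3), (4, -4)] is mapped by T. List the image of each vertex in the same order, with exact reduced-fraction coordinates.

image vertices: (-323/65, 36/65), (-23/65, -89/65), (-3/65, -379/65), (92/65, 356/65)

T1 rotate counter-clockwise with cos θ = 12/13, sin θ = -5/13: (3, 4) → (56/13, 33/13); (-1, 1) → (-7/13, 17/13); (-5, 3) → (-45/13, 61/13); (4, -4) → (28/13, -68/13)
T2 rotate counter-clockwise with cos θ = -4/5, sin θ = 3/5: (56/13, 33/13) → (-323/65, 36/65); (-7/13, 17/13) → (-23/65, -89/65); (-45/13, 61/13) → (-3/65, -379/65); (28/13, -68/13) → (92/65, 356/65)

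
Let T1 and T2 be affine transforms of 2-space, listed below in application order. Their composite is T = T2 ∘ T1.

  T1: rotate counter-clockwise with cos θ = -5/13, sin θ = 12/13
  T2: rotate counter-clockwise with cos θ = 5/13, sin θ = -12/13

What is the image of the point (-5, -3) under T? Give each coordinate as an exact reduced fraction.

T1 rotate counter-clockwise with cos θ = -5/13, sin θ = 12/13: (-5, -3) → (61/13, -45/13)
T2 rotate counter-clockwise with cos θ = 5/13, sin θ = -12/13: (61/13, -45/13) → (-235/169, -957/169)

T(p) = (-235/169, -957/169)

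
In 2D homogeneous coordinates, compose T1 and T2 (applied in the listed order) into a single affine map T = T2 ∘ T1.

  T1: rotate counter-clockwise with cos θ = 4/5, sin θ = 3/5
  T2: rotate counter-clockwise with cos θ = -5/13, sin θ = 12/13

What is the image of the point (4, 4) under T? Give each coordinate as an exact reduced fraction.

T1 rotate counter-clockwise with cos θ = 4/5, sin θ = 3/5: (4, 4) → (4/5, 28/5)
T2 rotate counter-clockwise with cos θ = -5/13, sin θ = 12/13: (4/5, 28/5) → (-356/65, -92/65)

T(p) = (-356/65, -92/65)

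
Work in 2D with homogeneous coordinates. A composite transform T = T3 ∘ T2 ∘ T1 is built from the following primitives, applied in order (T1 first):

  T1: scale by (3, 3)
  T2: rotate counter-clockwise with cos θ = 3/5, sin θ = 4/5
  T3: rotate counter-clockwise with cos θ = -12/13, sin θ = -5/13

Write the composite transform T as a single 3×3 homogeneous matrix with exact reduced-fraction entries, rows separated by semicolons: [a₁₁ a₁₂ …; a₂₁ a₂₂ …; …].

T = [-48/65 189/65 0; -189/65 -48/65 0; 0 0 1]

T1 = [3 0 0; 0 3 0; 0 0 1]
T2·T1 = [9/5 -12/5 0; 12/5 9/5 0; 0 0 1]
T3·…·T1 = [-48/65 189/65 0; -189/65 -48/65 0; 0 0 1]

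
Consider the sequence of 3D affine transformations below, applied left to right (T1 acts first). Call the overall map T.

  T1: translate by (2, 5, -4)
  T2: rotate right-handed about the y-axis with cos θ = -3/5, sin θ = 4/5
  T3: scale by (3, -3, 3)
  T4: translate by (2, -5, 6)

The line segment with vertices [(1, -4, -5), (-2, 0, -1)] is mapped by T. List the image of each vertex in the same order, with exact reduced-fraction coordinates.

image vertices: (-25, -8, 15), (-10, -20, 15)

T1 translate by (2, 5, -4): (1, -4, -5) → (3, 1, -9); (-2, 0, -1) → (0, 5, -5)
T2 rotate right-handed about the y-axis with cos θ = -3/5, sin θ = 4/5: (3, 1, -9) → (-9, 1, 3); (0, 5, -5) → (-4, 5, 3)
T3 scale by (3, -3, 3): (-9, 1, 3) → (-27, -3, 9); (-4, 5, 3) → (-12, -15, 9)
T4 translate by (2, -5, 6): (-27, -3, 9) → (-25, -8, 15); (-12, -15, 9) → (-10, -20, 15)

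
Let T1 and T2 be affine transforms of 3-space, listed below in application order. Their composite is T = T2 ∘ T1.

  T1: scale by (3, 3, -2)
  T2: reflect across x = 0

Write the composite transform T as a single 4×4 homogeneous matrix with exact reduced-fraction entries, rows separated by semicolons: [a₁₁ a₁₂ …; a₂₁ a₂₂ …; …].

T = [-3 0 0 0; 0 3 0 0; 0 0 -2 0; 0 0 0 1]

T1 = [3 0 0 0; 0 3 0 0; 0 0 -2 0; 0 0 0 1]
T2·T1 = [-3 0 0 0; 0 3 0 0; 0 0 -2 0; 0 0 0 1]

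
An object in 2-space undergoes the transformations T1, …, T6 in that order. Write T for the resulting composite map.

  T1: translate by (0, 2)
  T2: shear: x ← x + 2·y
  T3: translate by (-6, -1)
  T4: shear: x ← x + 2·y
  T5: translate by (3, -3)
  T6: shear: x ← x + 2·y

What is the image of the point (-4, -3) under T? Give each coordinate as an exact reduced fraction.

T1 translate by (0, 2): (-4, -3) → (-4, -1)
T2 shear: x ← x + 2·y: (-4, -1) → (-6, -1)
T3 translate by (-6, -1): (-6, -1) → (-12, -2)
T4 shear: x ← x + 2·y: (-12, -2) → (-16, -2)
T5 translate by (3, -3): (-16, -2) → (-13, -5)
T6 shear: x ← x + 2·y: (-13, -5) → (-23, -5)

T(p) = (-23, -5)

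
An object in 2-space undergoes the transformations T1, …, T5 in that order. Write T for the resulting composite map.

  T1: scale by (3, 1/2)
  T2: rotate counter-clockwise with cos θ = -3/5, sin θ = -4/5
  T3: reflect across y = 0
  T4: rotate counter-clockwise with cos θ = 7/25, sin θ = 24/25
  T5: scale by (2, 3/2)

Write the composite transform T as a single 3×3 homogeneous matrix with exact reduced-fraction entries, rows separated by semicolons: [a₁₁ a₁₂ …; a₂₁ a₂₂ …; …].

T1 = [3 0 0; 0 1/2 0; 0 0 1]
T2·T1 = [-9/5 2/5 0; -12/5 -3/10 0; 0 0 1]
T3·…·T1 = [-9/5 2/5 0; 12/5 3/10 0; 0 0 1]
T4·…·T1 = [-351/125 -22/125 0; -132/125 117/250 0; 0 0 1]
T5·…·T1 = [-702/125 -44/125 0; -198/125 351/500 0; 0 0 1]

T = [-702/125 -44/125 0; -198/125 351/500 0; 0 0 1]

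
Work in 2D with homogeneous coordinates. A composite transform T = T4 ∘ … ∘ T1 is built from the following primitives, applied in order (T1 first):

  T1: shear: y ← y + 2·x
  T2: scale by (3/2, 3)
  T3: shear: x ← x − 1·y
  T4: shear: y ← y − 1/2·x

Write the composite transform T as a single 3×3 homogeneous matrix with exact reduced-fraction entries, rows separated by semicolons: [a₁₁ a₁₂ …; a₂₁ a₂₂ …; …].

T1 = [1 0 0; 2 1 0; 0 0 1]
T2·T1 = [3/2 0 0; 6 3 0; 0 0 1]
T3·…·T1 = [-9/2 -3 0; 6 3 0; 0 0 1]
T4·…·T1 = [-9/2 -3 0; 33/4 9/2 0; 0 0 1]

T = [-9/2 -3 0; 33/4 9/2 0; 0 0 1]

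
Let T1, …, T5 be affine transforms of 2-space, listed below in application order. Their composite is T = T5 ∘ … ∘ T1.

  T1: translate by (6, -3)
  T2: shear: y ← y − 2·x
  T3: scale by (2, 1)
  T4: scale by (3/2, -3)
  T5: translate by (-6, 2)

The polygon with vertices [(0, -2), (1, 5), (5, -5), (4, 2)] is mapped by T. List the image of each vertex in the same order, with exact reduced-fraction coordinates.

image vertices: (12, 53), (15, 38), (27, 92), (24, 65)

T1 translate by (6, -3): (0, -2) → (6, -5); (1, 5) → (7, 2); (5, -5) → (11, -8); (4, 2) → (10, -1)
T2 shear: y ← y − 2·x: (6, -5) → (6, -17); (7, 2) → (7, -12); (11, -8) → (11, -30); (10, -1) → (10, -21)
T3 scale by (2, 1): (6, -17) → (12, -17); (7, -12) → (14, -12); (11, -30) → (22, -30); (10, -21) → (20, -21)
T4 scale by (3/2, -3): (12, -17) → (18, 51); (14, -12) → (21, 36); (22, -30) → (33, 90); (20, -21) → (30, 63)
T5 translate by (-6, 2): (18, 51) → (12, 53); (21, 36) → (15, 38); (33, 90) → (27, 92); (30, 63) → (24, 65)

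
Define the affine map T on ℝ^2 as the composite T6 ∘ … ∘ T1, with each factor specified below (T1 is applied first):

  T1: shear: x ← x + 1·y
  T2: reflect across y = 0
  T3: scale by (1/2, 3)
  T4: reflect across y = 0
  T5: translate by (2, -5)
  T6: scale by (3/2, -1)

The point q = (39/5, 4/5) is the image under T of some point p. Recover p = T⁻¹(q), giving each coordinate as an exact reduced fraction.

p = (5, 7/5)

T1 = [1 1 0; 0 1 0; 0 0 1]
T2·T1 = [1 1 0; 0 -1 0; 0 0 1]
T3·…·T1 = [1/2 1/2 0; 0 -3 0; 0 0 1]
T4·…·T1 = [1/2 1/2 0; 0 3 0; 0 0 1]
T5·…·T1 = [1/2 1/2 2; 0 3 -5; 0 0 1]
T6·…·T1 = [3/4 3/4 3; 0 -3 5; 0 0 1]
det M = -9/4; M⁻¹ = [4/3 1/3 -17/3; 0 -1/3 5/3; 0 0 1]
M⁻¹ · (39/5, 4/5)ᵀ = (5, 7/5)ᵀ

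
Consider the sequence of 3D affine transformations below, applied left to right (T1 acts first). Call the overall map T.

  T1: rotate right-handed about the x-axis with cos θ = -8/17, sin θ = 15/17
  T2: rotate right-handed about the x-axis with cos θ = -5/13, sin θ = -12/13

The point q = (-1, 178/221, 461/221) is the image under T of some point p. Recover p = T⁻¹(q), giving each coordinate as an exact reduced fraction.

T1 = [1 0 0 0; 0 -8/17 -15/17 0; 0 15/17 -8/17 0; 0 0 0 1]
T2·T1 = [1 0 0 0; 0 220/221 -21/221 0; 0 21/221 220/221 0; 0 0 0 1]
det M = 1; M⁻¹ = [1 0 0 0; 0 220/221 21/221 0; 0 -21/221 220/221 0; 0 0 0 1]
M⁻¹ · (-1, 178/221, 461/221)ᵀ = (-1, 1, 2)ᵀ

p = (-1, 1, 2)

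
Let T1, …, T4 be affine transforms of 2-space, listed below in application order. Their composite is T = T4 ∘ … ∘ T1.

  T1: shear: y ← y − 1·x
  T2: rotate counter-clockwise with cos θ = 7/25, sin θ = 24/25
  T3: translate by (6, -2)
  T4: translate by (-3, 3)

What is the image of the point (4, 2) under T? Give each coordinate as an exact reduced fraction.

T(p) = (151/25, 107/25)

T1 shear: y ← y − 1·x: (4, 2) → (4, -2)
T2 rotate counter-clockwise with cos θ = 7/25, sin θ = 24/25: (4, -2) → (76/25, 82/25)
T3 translate by (6, -2): (76/25, 82/25) → (226/25, 32/25)
T4 translate by (-3, 3): (226/25, 32/25) → (151/25, 107/25)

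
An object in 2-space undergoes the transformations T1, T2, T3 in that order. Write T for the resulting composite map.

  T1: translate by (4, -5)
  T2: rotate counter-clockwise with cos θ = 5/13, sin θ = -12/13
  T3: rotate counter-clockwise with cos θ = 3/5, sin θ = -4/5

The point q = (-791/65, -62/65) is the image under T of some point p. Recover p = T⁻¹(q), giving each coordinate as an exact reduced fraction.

T1 = [1 0 4; 0 1 -5; 0 0 1]
T2·T1 = [5/13 12/13 -40/13; -12/13 5/13 -73/13; 0 0 1]
T3·…·T1 = [-33/65 56/65 -412/65; -56/65 -33/65 -59/65; 0 0 1]
det M = 1; M⁻¹ = [-33/65 -56/65 -4; 56/65 -33/65 5; 0 0 1]
M⁻¹ · (-791/65, -62/65)ᵀ = (3, -5)ᵀ

p = (3, -5)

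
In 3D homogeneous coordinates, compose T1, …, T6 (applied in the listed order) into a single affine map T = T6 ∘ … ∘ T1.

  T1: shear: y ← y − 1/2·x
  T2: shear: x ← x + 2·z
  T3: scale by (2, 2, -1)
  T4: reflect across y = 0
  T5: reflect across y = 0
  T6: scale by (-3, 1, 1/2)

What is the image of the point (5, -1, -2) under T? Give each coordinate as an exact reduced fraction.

T(p) = (-6, -7, 1)

T1 shear: y ← y − 1/2·x: (5, -1, -2) → (5, -7/2, -2)
T2 shear: x ← x + 2·z: (5, -7/2, -2) → (1, -7/2, -2)
T3 scale by (2, 2, -1): (1, -7/2, -2) → (2, -7, 2)
T4 reflect across y = 0: (2, -7, 2) → (2, 7, 2)
T5 reflect across y = 0: (2, 7, 2) → (2, -7, 2)
T6 scale by (-3, 1, 1/2): (2, -7, 2) → (-6, -7, 1)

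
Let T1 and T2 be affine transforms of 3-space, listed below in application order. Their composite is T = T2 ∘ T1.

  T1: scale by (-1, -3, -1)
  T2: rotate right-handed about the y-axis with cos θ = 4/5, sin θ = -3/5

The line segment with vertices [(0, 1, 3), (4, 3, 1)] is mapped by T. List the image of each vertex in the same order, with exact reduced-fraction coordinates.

image vertices: (9/5, -3, -12/5), (-13/5, -9, -16/5)

T1 scale by (-1, -3, -1): (0, 1, 3) → (0, -3, -3); (4, 3, 1) → (-4, -9, -1)
T2 rotate right-handed about the y-axis with cos θ = 4/5, sin θ = -3/5: (0, -3, -3) → (9/5, -3, -12/5); (-4, -9, -1) → (-13/5, -9, -16/5)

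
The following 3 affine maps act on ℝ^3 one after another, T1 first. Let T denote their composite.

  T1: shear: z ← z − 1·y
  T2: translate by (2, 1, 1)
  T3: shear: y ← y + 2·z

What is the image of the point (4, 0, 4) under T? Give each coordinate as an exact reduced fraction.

T1 shear: z ← z − 1·y: (4, 0, 4) → (4, 0, 4)
T2 translate by (2, 1, 1): (4, 0, 4) → (6, 1, 5)
T3 shear: y ← y + 2·z: (6, 1, 5) → (6, 11, 5)

T(p) = (6, 11, 5)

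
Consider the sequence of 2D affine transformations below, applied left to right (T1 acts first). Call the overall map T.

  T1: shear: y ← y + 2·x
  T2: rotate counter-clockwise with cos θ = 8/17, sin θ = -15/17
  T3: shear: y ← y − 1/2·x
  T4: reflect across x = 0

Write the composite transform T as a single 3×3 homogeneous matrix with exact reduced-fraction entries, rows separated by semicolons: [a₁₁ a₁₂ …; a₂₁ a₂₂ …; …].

T = [-38/17 -15/17 0; -18/17 1/34 0; 0 0 1]

T1 = [1 0 0; 2 1 0; 0 0 1]
T2·T1 = [38/17 15/17 0; 1/17 8/17 0; 0 0 1]
T3·…·T1 = [38/17 15/17 0; -18/17 1/34 0; 0 0 1]
T4·…·T1 = [-38/17 -15/17 0; -18/17 1/34 0; 0 0 1]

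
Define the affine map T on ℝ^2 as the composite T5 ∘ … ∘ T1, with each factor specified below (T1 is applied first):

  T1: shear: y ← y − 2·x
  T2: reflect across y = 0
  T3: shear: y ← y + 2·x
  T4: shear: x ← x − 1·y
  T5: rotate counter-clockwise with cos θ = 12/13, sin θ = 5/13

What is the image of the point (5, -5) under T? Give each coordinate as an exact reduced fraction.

T1 shear: y ← y − 2·x: (5, -5) → (5, -15)
T2 reflect across y = 0: (5, -15) → (5, 15)
T3 shear: y ← y + 2·x: (5, 15) → (5, 25)
T4 shear: x ← x − 1·y: (5, 25) → (-20, 25)
T5 rotate counter-clockwise with cos θ = 12/13, sin θ = 5/13: (-20, 25) → (-365/13, 200/13)

T(p) = (-365/13, 200/13)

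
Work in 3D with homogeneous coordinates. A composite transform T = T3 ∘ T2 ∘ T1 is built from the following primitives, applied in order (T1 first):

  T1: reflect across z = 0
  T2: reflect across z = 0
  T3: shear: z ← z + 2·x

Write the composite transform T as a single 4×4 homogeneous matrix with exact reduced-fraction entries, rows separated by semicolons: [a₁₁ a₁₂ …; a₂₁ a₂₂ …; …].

T1 = [1 0 0 0; 0 1 0 0; 0 0 -1 0; 0 0 0 1]
T2·T1 = [1 0 0 0; 0 1 0 0; 0 0 1 0; 0 0 0 1]
T3·…·T1 = [1 0 0 0; 0 1 0 0; 2 0 1 0; 0 0 0 1]

T = [1 0 0 0; 0 1 0 0; 2 0 1 0; 0 0 0 1]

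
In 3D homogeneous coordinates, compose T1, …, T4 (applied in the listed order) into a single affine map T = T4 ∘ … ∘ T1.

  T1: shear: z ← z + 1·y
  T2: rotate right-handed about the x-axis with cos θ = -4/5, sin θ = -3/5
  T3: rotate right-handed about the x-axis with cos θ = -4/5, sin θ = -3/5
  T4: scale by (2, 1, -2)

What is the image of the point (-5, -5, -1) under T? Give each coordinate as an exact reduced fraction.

T1 shear: z ← z + 1·y: (-5, -5, -1) → (-5, -5, -6)
T2 rotate right-handed about the x-axis with cos θ = -4/5, sin θ = -3/5: (-5, -5, -6) → (-5, 2/5, 39/5)
T3 rotate right-handed about the x-axis with cos θ = -4/5, sin θ = -3/5: (-5, 2/5, 39/5) → (-5, 109/25, -162/25)
T4 scale by (2, 1, -2): (-5, 109/25, -162/25) → (-10, 109/25, 324/25)

T(p) = (-10, 109/25, 324/25)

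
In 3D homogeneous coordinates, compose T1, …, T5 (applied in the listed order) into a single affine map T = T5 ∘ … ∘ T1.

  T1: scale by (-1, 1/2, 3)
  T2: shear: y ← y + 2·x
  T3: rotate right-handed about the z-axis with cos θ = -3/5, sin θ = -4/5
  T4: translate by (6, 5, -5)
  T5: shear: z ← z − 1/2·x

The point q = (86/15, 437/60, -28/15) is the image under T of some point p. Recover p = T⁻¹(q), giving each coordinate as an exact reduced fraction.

T1 = [-1 0 0 0; 0 1/2 0 0; 0 0 3 0; 0 0 0 1]
T2·T1 = [-1 0 0 0; -2 1/2 0 0; 0 0 3 0; 0 0 0 1]
T3·…·T1 = [-1 2/5 0 0; 2 -3/10 0 0; 0 0 3 0; 0 0 0 1]
T4·…·T1 = [-1 2/5 0 6; 2 -3/10 0 5; 0 0 3 -5; 0 0 0 1]
T5·…·T1 = [-1 2/5 0 6; 2 -3/10 0 5; 1/2 -1/5 3 -8; 0 0 0 1]
det M = -3/2; M⁻¹ = [3/5 4/5 0 -38/5; 4 2 0 -34; 1/6 0 1/3 5/3; 0 0 0 1]
M⁻¹ · (86/15, 437/60, -28/15)ᵀ = (5/3, 7/2, 2)ᵀ

p = (5/3, 7/2, 2)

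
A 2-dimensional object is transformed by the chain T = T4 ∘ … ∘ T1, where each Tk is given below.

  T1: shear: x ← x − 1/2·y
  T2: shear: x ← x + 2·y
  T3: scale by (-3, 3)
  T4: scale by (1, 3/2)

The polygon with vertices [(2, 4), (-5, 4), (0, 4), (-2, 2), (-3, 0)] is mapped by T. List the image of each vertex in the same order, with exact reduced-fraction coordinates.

image vertices: (-24, 18), (-3, 18), (-18, 18), (-3, 9), (9, 0)

T1 shear: x ← x − 1/2·y: (2, 4) → (0, 4); (-5, 4) → (-7, 4); (0, 4) → (-2, 4); (-2, 2) → (-3, 2); (-3, 0) → (-3, 0)
T2 shear: x ← x + 2·y: (0, 4) → (8, 4); (-7, 4) → (1, 4); (-2, 4) → (6, 4); (-3, 2) → (1, 2); (-3, 0) → (-3, 0)
T3 scale by (-3, 3): (8, 4) → (-24, 12); (1, 4) → (-3, 12); (6, 4) → (-18, 12); (1, 2) → (-3, 6); (-3, 0) → (9, 0)
T4 scale by (1, 3/2): (-24, 12) → (-24, 18); (-3, 12) → (-3, 18); (-18, 12) → (-18, 18); (-3, 6) → (-3, 9); (9, 0) → (9, 0)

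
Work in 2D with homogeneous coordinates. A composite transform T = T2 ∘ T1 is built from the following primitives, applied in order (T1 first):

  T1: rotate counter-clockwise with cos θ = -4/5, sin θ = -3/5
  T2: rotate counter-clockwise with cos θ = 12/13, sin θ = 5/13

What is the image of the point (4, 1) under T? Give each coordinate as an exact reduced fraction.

T(p) = (-76/65, -257/65)

T1 rotate counter-clockwise with cos θ = -4/5, sin θ = -3/5: (4, 1) → (-13/5, -16/5)
T2 rotate counter-clockwise with cos θ = 12/13, sin θ = 5/13: (-13/5, -16/5) → (-76/65, -257/65)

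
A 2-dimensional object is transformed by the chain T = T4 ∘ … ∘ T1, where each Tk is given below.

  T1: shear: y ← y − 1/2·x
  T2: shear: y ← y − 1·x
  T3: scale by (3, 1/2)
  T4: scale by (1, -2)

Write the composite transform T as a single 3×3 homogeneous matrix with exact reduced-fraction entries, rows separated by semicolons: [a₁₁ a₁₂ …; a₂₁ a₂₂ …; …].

T1 = [1 0 0; -1/2 1 0; 0 0 1]
T2·T1 = [1 0 0; -3/2 1 0; 0 0 1]
T3·…·T1 = [3 0 0; -3/4 1/2 0; 0 0 1]
T4·…·T1 = [3 0 0; 3/2 -1 0; 0 0 1]

T = [3 0 0; 3/2 -1 0; 0 0 1]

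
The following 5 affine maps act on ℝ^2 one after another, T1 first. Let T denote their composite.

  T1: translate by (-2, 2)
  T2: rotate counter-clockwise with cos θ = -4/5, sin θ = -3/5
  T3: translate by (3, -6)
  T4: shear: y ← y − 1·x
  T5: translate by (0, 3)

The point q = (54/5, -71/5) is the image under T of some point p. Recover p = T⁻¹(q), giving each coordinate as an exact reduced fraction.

p = (-4, 3)

T1 = [1 0 -2; 0 1 2; 0 0 1]
T2·T1 = [-4/5 3/5 14/5; -3/5 -4/5 -2/5; 0 0 1]
T3·…·T1 = [-4/5 3/5 29/5; -3/5 -4/5 -32/5; 0 0 1]
T4·…·T1 = [-4/5 3/5 29/5; 1/5 -7/5 -61/5; 0 0 1]
T5·…·T1 = [-4/5 3/5 29/5; 1/5 -7/5 -46/5; 0 0 1]
det M = 1; M⁻¹ = [-7/5 -3/5 13/5; -1/5 -4/5 -31/5; 0 0 1]
M⁻¹ · (54/5, -71/5)ᵀ = (-4, 3)ᵀ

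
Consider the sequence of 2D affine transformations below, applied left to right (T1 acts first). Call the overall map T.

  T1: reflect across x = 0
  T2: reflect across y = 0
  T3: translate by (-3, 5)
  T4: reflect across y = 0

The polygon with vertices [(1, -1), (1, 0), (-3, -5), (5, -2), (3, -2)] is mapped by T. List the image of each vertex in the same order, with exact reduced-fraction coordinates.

image vertices: (-4, -6), (-4, -5), (0, -10), (-8, -7), (-6, -7)

T1 reflect across x = 0: (1, -1) → (-1, -1); (1, 0) → (-1, 0); (-3, -5) → (3, -5); (5, -2) → (-5, -2); (3, -2) → (-3, -2)
T2 reflect across y = 0: (-1, -1) → (-1, 1); (-1, 0) → (-1, 0); (3, -5) → (3, 5); (-5, -2) → (-5, 2); (-3, -2) → (-3, 2)
T3 translate by (-3, 5): (-1, 1) → (-4, 6); (-1, 0) → (-4, 5); (3, 5) → (0, 10); (-5, 2) → (-8, 7); (-3, 2) → (-6, 7)
T4 reflect across y = 0: (-4, 6) → (-4, -6); (-4, 5) → (-4, -5); (0, 10) → (0, -10); (-8, 7) → (-8, -7); (-6, 7) → (-6, -7)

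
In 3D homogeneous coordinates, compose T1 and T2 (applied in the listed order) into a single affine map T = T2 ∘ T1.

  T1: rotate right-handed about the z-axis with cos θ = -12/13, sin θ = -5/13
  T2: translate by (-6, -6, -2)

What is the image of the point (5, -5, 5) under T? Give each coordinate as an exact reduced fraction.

T(p) = (-163/13, -43/13, 3)

T1 rotate right-handed about the z-axis with cos θ = -12/13, sin θ = -5/13: (5, -5, 5) → (-85/13, 35/13, 5)
T2 translate by (-6, -6, -2): (-85/13, 35/13, 5) → (-163/13, -43/13, 3)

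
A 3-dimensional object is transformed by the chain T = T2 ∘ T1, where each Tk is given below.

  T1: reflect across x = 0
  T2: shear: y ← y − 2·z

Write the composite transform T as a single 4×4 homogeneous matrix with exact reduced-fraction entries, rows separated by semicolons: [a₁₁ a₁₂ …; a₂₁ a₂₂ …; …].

T = [-1 0 0 0; 0 1 -2 0; 0 0 1 0; 0 0 0 1]

T1 = [-1 0 0 0; 0 1 0 0; 0 0 1 0; 0 0 0 1]
T2·T1 = [-1 0 0 0; 0 1 -2 0; 0 0 1 0; 0 0 0 1]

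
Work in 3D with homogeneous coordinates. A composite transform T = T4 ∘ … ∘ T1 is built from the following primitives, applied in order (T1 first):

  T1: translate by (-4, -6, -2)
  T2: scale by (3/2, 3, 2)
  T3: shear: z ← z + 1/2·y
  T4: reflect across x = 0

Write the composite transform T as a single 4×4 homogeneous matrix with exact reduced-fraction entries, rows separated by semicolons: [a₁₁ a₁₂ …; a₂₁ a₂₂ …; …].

T1 = [1 0 0 -4; 0 1 0 -6; 0 0 1 -2; 0 0 0 1]
T2·T1 = [3/2 0 0 -6; 0 3 0 -18; 0 0 2 -4; 0 0 0 1]
T3·…·T1 = [3/2 0 0 -6; 0 3 0 -18; 0 3/2 2 -13; 0 0 0 1]
T4·…·T1 = [-3/2 0 0 6; 0 3 0 -18; 0 3/2 2 -13; 0 0 0 1]

T = [-3/2 0 0 6; 0 3 0 -18; 0 3/2 2 -13; 0 0 0 1]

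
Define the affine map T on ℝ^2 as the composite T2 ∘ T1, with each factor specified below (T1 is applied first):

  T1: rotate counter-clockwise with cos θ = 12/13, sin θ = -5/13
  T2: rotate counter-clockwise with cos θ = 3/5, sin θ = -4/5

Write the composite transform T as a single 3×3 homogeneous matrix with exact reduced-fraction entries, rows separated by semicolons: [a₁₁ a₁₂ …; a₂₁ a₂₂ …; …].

T = [16/65 63/65 0; -63/65 16/65 0; 0 0 1]

T1 = [12/13 5/13 0; -5/13 12/13 0; 0 0 1]
T2·T1 = [16/65 63/65 0; -63/65 16/65 0; 0 0 1]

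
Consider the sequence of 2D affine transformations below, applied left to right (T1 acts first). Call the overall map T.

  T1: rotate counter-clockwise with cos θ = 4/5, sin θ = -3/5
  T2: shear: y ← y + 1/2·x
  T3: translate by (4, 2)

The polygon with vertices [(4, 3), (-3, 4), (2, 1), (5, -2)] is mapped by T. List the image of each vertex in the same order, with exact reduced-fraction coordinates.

image vertices: (9, 9/2), (4, 7), (31/5, 27/10), (34/5, -6/5)

T1 rotate counter-clockwise with cos θ = 4/5, sin θ = -3/5: (4, 3) → (5, 0); (-3, 4) → (0, 5); (2, 1) → (11/5, -2/5); (5, -2) → (14/5, -23/5)
T2 shear: y ← y + 1/2·x: (5, 0) → (5, 5/2); (0, 5) → (0, 5); (11/5, -2/5) → (11/5, 7/10); (14/5, -23/5) → (14/5, -16/5)
T3 translate by (4, 2): (5, 5/2) → (9, 9/2); (0, 5) → (4, 7); (11/5, 7/10) → (31/5, 27/10); (14/5, -16/5) → (34/5, -6/5)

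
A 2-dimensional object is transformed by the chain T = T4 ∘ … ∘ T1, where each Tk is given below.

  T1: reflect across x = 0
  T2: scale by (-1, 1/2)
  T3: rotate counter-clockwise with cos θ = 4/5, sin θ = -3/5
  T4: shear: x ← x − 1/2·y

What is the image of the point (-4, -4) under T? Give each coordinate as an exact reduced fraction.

T1 reflect across x = 0: (-4, -4) → (4, -4)
T2 scale by (-1, 1/2): (4, -4) → (-4, -2)
T3 rotate counter-clockwise with cos θ = 4/5, sin θ = -3/5: (-4, -2) → (-22/5, 4/5)
T4 shear: x ← x − 1/2·y: (-22/5, 4/5) → (-24/5, 4/5)

T(p) = (-24/5, 4/5)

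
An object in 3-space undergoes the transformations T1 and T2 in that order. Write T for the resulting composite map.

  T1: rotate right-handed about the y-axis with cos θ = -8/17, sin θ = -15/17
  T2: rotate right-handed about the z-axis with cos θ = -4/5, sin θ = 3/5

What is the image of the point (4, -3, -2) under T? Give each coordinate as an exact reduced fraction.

T(p) = (161/85, 198/85, 76/17)

T1 rotate right-handed about the y-axis with cos θ = -8/17, sin θ = -15/17: (4, -3, -2) → (-2/17, -3, 76/17)
T2 rotate right-handed about the z-axis with cos θ = -4/5, sin θ = 3/5: (-2/17, -3, 76/17) → (161/85, 198/85, 76/17)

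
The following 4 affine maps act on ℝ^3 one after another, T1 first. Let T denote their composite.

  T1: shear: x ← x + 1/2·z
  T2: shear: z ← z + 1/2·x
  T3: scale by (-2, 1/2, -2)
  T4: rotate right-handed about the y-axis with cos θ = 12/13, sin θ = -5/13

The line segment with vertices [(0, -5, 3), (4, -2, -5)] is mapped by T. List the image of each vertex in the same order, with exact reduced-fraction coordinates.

T1 shear: x ← x + 1/2·z: (0, -5, 3) → (3/2, -5, 3); (4, -2, -5) → (3/2, -2, -5)
T2 shear: z ← z + 1/2·x: (3/2, -5, 3) → (3/2, -5, 15/4); (3/2, -2, -5) → (3/2, -2, -17/4)
T3 scale by (-2, 1/2, -2): (3/2, -5, 15/4) → (-3, -5/2, -15/2); (3/2, -2, -17/4) → (-3, -1, 17/2)
T4 rotate right-handed about the y-axis with cos θ = 12/13, sin θ = -5/13: (-3, -5/2, -15/2) → (3/26, -5/2, -105/13); (-3, -1, 17/2) → (-157/26, -1, 87/13)

image vertices: (3/26, -5/2, -105/13), (-157/26, -1, 87/13)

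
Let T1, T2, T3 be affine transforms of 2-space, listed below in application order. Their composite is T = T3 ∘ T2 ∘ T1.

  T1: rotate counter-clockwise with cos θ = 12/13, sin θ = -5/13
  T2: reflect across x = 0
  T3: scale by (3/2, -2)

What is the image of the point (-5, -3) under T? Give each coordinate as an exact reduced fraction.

T1 rotate counter-clockwise with cos θ = 12/13, sin θ = -5/13: (-5, -3) → (-75/13, -11/13)
T2 reflect across x = 0: (-75/13, -11/13) → (75/13, -11/13)
T3 scale by (3/2, -2): (75/13, -11/13) → (225/26, 22/13)

T(p) = (225/26, 22/13)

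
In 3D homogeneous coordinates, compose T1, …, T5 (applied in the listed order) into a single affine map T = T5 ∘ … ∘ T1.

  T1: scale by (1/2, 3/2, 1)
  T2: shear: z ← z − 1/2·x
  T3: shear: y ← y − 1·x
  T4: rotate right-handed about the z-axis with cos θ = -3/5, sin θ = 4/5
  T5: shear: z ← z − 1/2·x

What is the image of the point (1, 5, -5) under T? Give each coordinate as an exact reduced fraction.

T(p) = (-59/10, -19/5, -23/10)

T1 scale by (1/2, 3/2, 1): (1, 5, -5) → (1/2, 15/2, -5)
T2 shear: z ← z − 1/2·x: (1/2, 15/2, -5) → (1/2, 15/2, -21/4)
T3 shear: y ← y − 1·x: (1/2, 15/2, -21/4) → (1/2, 7, -21/4)
T4 rotate right-handed about the z-axis with cos θ = -3/5, sin θ = 4/5: (1/2, 7, -21/4) → (-59/10, -19/5, -21/4)
T5 shear: z ← z − 1/2·x: (-59/10, -19/5, -21/4) → (-59/10, -19/5, -23/10)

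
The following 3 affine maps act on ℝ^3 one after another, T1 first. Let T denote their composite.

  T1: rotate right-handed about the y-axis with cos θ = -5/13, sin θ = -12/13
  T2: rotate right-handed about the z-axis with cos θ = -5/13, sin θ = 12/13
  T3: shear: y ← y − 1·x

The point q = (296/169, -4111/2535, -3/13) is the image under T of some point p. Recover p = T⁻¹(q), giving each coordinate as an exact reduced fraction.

T1 = [-5/13 0 -12/13 0; 0 1 0 0; 12/13 0 -5/13 0; 0 0 0 1]
T2·T1 = [25/169 -12/13 60/169 0; -60/169 -5/13 -144/169 0; 12/13 0 -5/13 0; 0 0 0 1]
T3·…·T1 = [25/169 -12/13 60/169 0; -85/169 7/13 -204/169 0; 12/13 0 -5/13 0; 0 0 0 1]
det M = 1; M⁻¹ = [-35/169 -60/169 12/13 0; -17/13 -5/13 0 0; -84/169 -144/169 -5/13 0; 0 0 0 1]
M⁻¹ · (296/169, -4111/2535, -3/13)ᵀ = (0, -5/3, 3/5)ᵀ

p = (0, -5/3, 3/5)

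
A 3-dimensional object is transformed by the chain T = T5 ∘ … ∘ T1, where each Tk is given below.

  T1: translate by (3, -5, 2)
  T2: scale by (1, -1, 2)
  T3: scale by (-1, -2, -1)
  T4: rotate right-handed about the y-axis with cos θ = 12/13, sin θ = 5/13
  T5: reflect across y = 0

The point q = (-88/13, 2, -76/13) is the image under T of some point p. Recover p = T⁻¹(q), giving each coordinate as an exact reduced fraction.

p = (1, 4, 2)

T1 = [1 0 0 3; 0 1 0 -5; 0 0 1 2; 0 0 0 1]
T2·T1 = [1 0 0 3; 0 -1 0 5; 0 0 2 4; 0 0 0 1]
T3·…·T1 = [-1 0 0 -3; 0 2 0 -10; 0 0 -2 -4; 0 0 0 1]
T4·…·T1 = [-12/13 0 -10/13 -56/13; 0 2 0 -10; 5/13 0 -24/13 -33/13; 0 0 0 1]
T5·…·T1 = [-12/13 0 -10/13 -56/13; 0 -2 0 10; 5/13 0 -24/13 -33/13; 0 0 0 1]
det M = -4; M⁻¹ = [-12/13 0 5/13 -3; 0 -1/2 0 5; -5/26 0 -6/13 -2; 0 0 0 1]
M⁻¹ · (-88/13, 2, -76/13)ᵀ = (1, 4, 2)ᵀ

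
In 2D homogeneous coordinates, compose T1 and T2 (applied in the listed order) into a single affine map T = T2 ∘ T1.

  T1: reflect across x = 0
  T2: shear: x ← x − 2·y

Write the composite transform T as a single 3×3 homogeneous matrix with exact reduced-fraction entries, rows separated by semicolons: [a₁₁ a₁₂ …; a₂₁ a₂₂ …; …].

T1 = [-1 0 0; 0 1 0; 0 0 1]
T2·T1 = [-1 -2 0; 0 1 0; 0 0 1]

T = [-1 -2 0; 0 1 0; 0 0 1]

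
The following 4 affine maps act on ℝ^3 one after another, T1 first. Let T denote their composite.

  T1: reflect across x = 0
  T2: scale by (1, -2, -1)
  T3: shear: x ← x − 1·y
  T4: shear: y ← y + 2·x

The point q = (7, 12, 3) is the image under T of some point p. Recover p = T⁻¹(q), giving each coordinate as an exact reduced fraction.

p = (-5, 1, -3)

T1 = [-1 0 0 0; 0 1 0 0; 0 0 1 0; 0 0 0 1]
T2·T1 = [-1 0 0 0; 0 -2 0 0; 0 0 -1 0; 0 0 0 1]
T3·…·T1 = [-1 2 0 0; 0 -2 0 0; 0 0 -1 0; 0 0 0 1]
T4·…·T1 = [-1 2 0 0; -2 2 0 0; 0 0 -1 0; 0 0 0 1]
det M = -2; M⁻¹ = [1 -1 0 0; 1 -1/2 0 0; 0 0 -1 0; 0 0 0 1]
M⁻¹ · (7, 12, 3)ᵀ = (-5, 1, -3)ᵀ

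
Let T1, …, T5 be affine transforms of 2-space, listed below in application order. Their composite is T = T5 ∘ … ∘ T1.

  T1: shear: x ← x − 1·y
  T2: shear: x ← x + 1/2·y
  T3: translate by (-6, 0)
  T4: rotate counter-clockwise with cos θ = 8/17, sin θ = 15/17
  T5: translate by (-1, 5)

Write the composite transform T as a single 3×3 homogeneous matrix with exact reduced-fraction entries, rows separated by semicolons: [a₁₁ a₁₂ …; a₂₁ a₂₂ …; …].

T1 = [1 -1 0; 0 1 0; 0 0 1]
T2·T1 = [1 -1/2 0; 0 1 0; 0 0 1]
T3·…·T1 = [1 -1/2 -6; 0 1 0; 0 0 1]
T4·…·T1 = [8/17 -19/17 -48/17; 15/17 1/34 -90/17; 0 0 1]
T5·…·T1 = [8/17 -19/17 -65/17; 15/17 1/34 -5/17; 0 0 1]

T = [8/17 -19/17 -65/17; 15/17 1/34 -5/17; 0 0 1]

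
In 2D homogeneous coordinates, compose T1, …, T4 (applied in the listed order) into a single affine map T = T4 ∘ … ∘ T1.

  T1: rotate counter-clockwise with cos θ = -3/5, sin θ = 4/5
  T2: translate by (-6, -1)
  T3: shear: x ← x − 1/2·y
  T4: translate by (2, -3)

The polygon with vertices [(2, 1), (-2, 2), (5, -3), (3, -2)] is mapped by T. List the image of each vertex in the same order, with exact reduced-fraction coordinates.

image vertices: (-6, -3), (-5/2, -34/5), (-7, 9/5), (-11/2, -2/5)

T1 rotate counter-clockwise with cos θ = -3/5, sin θ = 4/5: (2, 1) → (-2, 1); (-2, 2) → (-2/5, -14/5); (5, -3) → (-3/5, 29/5); (3, -2) → (-1/5, 18/5)
T2 translate by (-6, -1): (-2, 1) → (-8, 0); (-2/5, -14/5) → (-32/5, -19/5); (-3/5, 29/5) → (-33/5, 24/5); (-1/5, 18/5) → (-31/5, 13/5)
T3 shear: x ← x − 1/2·y: (-8, 0) → (-8, 0); (-32/5, -19/5) → (-9/2, -19/5); (-33/5, 24/5) → (-9, 24/5); (-31/5, 13/5) → (-15/2, 13/5)
T4 translate by (2, -3): (-8, 0) → (-6, -3); (-9/2, -19/5) → (-5/2, -34/5); (-9, 24/5) → (-7, 9/5); (-15/2, 13/5) → (-11/2, -2/5)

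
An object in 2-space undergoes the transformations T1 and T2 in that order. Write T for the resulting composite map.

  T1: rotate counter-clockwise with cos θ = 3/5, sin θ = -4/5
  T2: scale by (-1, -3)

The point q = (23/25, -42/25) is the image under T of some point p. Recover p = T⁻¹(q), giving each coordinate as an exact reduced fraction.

T1 = [3/5 4/5 0; -4/5 3/5 0; 0 0 1]
T2·T1 = [-3/5 -4/5 0; 12/5 -9/5 0; 0 0 1]
det M = 3; M⁻¹ = [-3/5 4/15 0; -4/5 -1/5 0; 0 0 1]
M⁻¹ · (23/25, -42/25)ᵀ = (-1, -2/5)ᵀ

p = (-1, -2/5)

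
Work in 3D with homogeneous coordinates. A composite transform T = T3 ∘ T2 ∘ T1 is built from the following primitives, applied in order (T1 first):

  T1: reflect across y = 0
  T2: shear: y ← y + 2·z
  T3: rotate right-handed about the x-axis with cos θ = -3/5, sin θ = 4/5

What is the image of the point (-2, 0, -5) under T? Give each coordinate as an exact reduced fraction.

T(p) = (-2, 10, -5)

T1 reflect across y = 0: (-2, 0, -5) → (-2, 0, -5)
T2 shear: y ← y + 2·z: (-2, 0, -5) → (-2, -10, -5)
T3 rotate right-handed about the x-axis with cos θ = -3/5, sin θ = 4/5: (-2, -10, -5) → (-2, 10, -5)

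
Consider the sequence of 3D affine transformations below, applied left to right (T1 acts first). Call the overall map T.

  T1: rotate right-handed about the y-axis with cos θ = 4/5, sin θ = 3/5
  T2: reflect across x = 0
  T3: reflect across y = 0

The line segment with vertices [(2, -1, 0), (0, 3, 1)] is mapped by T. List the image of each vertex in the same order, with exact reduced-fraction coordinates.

T1 rotate right-handed about the y-axis with cos θ = 4/5, sin θ = 3/5: (2, -1, 0) → (8/5, -1, -6/5); (0, 3, 1) → (3/5, 3, 4/5)
T2 reflect across x = 0: (8/5, -1, -6/5) → (-8/5, -1, -6/5); (3/5, 3, 4/5) → (-3/5, 3, 4/5)
T3 reflect across y = 0: (-8/5, -1, -6/5) → (-8/5, 1, -6/5); (-3/5, 3, 4/5) → (-3/5, -3, 4/5)

image vertices: (-8/5, 1, -6/5), (-3/5, -3, 4/5)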